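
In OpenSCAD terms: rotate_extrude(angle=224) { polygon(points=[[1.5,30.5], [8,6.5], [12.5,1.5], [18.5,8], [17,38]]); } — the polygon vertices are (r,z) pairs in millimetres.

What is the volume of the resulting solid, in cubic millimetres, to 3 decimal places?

Profile (r,z), 5 vertices: (1.5,30.5) (8,6.5) (12.5,1.5) (18.5,8) (17,38)
edge 0: (1.5,30.5)→(8,6.5)  cross = 1.5·6.5 − 8·30.5 = -234.2500; (r_i+r_j)·cross = 9.5·-234.2500 = -2225.3750
edge 1: (8,6.5)→(12.5,1.5)  cross = 8·1.5 − 12.5·6.5 = -69.2500; (r_i+r_j)·cross = 20.5·-69.2500 = -1419.6250
edge 2: (12.5,1.5)→(18.5,8)  cross = 12.5·8 − 18.5·1.5 = 72.2500; (r_i+r_j)·cross = 31·72.2500 = 2239.7500
edge 3: (18.5,8)→(17,38)  cross = 18.5·38 − 17·8 = 567.0000; (r_i+r_j)·cross = 35.5·567.0000 = 20128.5000
edge 4: (17,38)→(1.5,30.5)  cross = 17·30.5 − 1.5·38 = 461.5000; (r_i+r_j)·cross = 18.5·461.5000 = 8537.7500
Σcross = 797.2500 → A = |Σcross|/2 = 398.6250 mm²
Σ(r_i+r_j)·cross = 27261.0000 → first moment M = |Σ|/6 = 4543.5000
R_c = M/A = 4543.5000/398.6250 = 11.3979 mm
θ = 224° = 3.909538 rad
V = θ·R_c·A = 3.909538·11.3979·398.6250 = 17762.984 mm³

Volume = 17762.984 mm³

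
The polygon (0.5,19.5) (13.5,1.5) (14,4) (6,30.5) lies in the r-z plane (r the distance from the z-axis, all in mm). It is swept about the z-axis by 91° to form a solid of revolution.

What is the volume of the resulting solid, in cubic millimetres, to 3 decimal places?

Volume = 1576.040 mm³

Profile (r,z), 4 vertices: (0.5,19.5) (13.5,1.5) (14,4) (6,30.5)
edge 0: (0.5,19.5)→(13.5,1.5)  cross = 0.5·1.5 − 13.5·19.5 = -262.5000; (r_i+r_j)·cross = 14·-262.5000 = -3675.0000
edge 1: (13.5,1.5)→(14,4)  cross = 13.5·4 − 14·1.5 = 33.0000; (r_i+r_j)·cross = 27.5·33.0000 = 907.5000
edge 2: (14,4)→(6,30.5)  cross = 14·30.5 − 6·4 = 403.0000; (r_i+r_j)·cross = 20·403.0000 = 8060.0000
edge 3: (6,30.5)→(0.5,19.5)  cross = 6·19.5 − 0.5·30.5 = 101.7500; (r_i+r_j)·cross = 6.5·101.7500 = 661.3750
Σcross = 275.2500 → A = |Σcross|/2 = 137.6250 mm²
Σ(r_i+r_j)·cross = 5953.8750 → first moment M = |Σ|/6 = 992.3125
R_c = M/A = 992.3125/137.6250 = 7.2103 mm
θ = 91° = 1.588250 rad
V = θ·R_c·A = 1.588250·7.2103·137.6250 = 1576.040 mm³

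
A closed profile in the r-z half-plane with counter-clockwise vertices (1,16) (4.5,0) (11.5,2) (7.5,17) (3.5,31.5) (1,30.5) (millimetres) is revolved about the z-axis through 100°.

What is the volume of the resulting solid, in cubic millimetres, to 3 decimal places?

Volume = 1579.923 mm³

Profile (r,z), 6 vertices: (1,16) (4.5,0) (11.5,2) (7.5,17) (3.5,31.5) (1,30.5)
edge 0: (1,16)→(4.5,0)  cross = 1·0 − 4.5·16 = -72.0000; (r_i+r_j)·cross = 5.5·-72.0000 = -396.0000
edge 1: (4.5,0)→(11.5,2)  cross = 4.5·2 − 11.5·0 = 9.0000; (r_i+r_j)·cross = 16·9.0000 = 144.0000
edge 2: (11.5,2)→(7.5,17)  cross = 11.5·17 − 7.5·2 = 180.5000; (r_i+r_j)·cross = 19·180.5000 = 3429.5000
edge 3: (7.5,17)→(3.5,31.5)  cross = 7.5·31.5 − 3.5·17 = 176.7500; (r_i+r_j)·cross = 11·176.7500 = 1944.2500
edge 4: (3.5,31.5)→(1,30.5)  cross = 3.5·30.5 − 1·31.5 = 75.2500; (r_i+r_j)·cross = 4.5·75.2500 = 338.6250
edge 5: (1,30.5)→(1,16)  cross = 1·16 − 1·30.5 = -14.5000; (r_i+r_j)·cross = 2·-14.5000 = -29.0000
Σcross = 355.0000 → A = |Σcross|/2 = 177.5000 mm²
Σ(r_i+r_j)·cross = 5431.3750 → first moment M = |Σ|/6 = 905.2292
R_c = M/A = 905.2292/177.5000 = 5.0999 mm
θ = 100° = 1.745329 rad
V = θ·R_c·A = 1.745329·5.0999·177.5000 = 1579.923 mm³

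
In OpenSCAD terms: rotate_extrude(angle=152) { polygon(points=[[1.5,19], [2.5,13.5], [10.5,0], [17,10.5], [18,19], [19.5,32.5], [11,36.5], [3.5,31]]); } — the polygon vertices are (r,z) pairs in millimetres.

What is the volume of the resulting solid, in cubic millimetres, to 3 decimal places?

Profile (r,z), 8 vertices: (1.5,19) (2.5,13.5) (10.5,0) (17,10.5) (18,19) (19.5,32.5) (11,36.5) (3.5,31)
edge 0: (1.5,19)→(2.5,13.5)  cross = 1.5·13.5 − 2.5·19 = -27.2500; (r_i+r_j)·cross = 4·-27.2500 = -109.0000
edge 1: (2.5,13.5)→(10.5,0)  cross = 2.5·0 − 10.5·13.5 = -141.7500; (r_i+r_j)·cross = 13·-141.7500 = -1842.7500
edge 2: (10.5,0)→(17,10.5)  cross = 10.5·10.5 − 17·0 = 110.2500; (r_i+r_j)·cross = 27.5·110.2500 = 3031.8750
edge 3: (17,10.5)→(18,19)  cross = 17·19 − 18·10.5 = 134.0000; (r_i+r_j)·cross = 35·134.0000 = 4690.0000
edge 4: (18,19)→(19.5,32.5)  cross = 18·32.5 − 19.5·19 = 214.5000; (r_i+r_j)·cross = 37.5·214.5000 = 8043.7500
edge 5: (19.5,32.5)→(11,36.5)  cross = 19.5·36.5 − 11·32.5 = 354.2500; (r_i+r_j)·cross = 30.5·354.2500 = 10804.6250
edge 6: (11,36.5)→(3.5,31)  cross = 11·31 − 3.5·36.5 = 213.2500; (r_i+r_j)·cross = 14.5·213.2500 = 3092.1250
edge 7: (3.5,31)→(1.5,19)  cross = 3.5·19 − 1.5·31 = 20.0000; (r_i+r_j)·cross = 5·20.0000 = 100.0000
Σcross = 877.2500 → A = |Σcross|/2 = 438.6250 mm²
Σ(r_i+r_j)·cross = 27810.6250 → first moment M = |Σ|/6 = 4635.1042
R_c = M/A = 4635.1042/438.6250 = 10.5674 mm
θ = 152° = 2.652900 rad
V = θ·R_c·A = 2.652900·10.5674·438.6250 = 12296.470 mm³

Volume = 12296.470 mm³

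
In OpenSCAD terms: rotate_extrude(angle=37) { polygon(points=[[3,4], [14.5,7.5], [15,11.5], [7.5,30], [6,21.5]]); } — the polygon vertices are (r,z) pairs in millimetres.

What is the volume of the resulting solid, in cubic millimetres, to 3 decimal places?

Profile (r,z), 5 vertices: (3,4) (14.5,7.5) (15,11.5) (7.5,30) (6,21.5)
edge 0: (3,4)→(14.5,7.5)  cross = 3·7.5 − 14.5·4 = -35.5000; (r_i+r_j)·cross = 17.5·-35.5000 = -621.2500
edge 1: (14.5,7.5)→(15,11.5)  cross = 14.5·11.5 − 15·7.5 = 54.2500; (r_i+r_j)·cross = 29.5·54.2500 = 1600.3750
edge 2: (15,11.5)→(7.5,30)  cross = 15·30 − 7.5·11.5 = 363.7500; (r_i+r_j)·cross = 22.5·363.7500 = 8184.3750
edge 3: (7.5,30)→(6,21.5)  cross = 7.5·21.5 − 6·30 = -18.7500; (r_i+r_j)·cross = 13.5·-18.7500 = -253.1250
edge 4: (6,21.5)→(3,4)  cross = 6·4 − 3·21.5 = -40.5000; (r_i+r_j)·cross = 9·-40.5000 = -364.5000
Σcross = 323.2500 → A = |Σcross|/2 = 161.6250 mm²
Σ(r_i+r_j)·cross = 8545.8750 → first moment M = |Σ|/6 = 1424.3125
R_c = M/A = 1424.3125/161.6250 = 8.8125 mm
θ = 37° = 0.645772 rad
V = θ·R_c·A = 0.645772·8.8125·161.6250 = 919.781 mm³

Volume = 919.781 mm³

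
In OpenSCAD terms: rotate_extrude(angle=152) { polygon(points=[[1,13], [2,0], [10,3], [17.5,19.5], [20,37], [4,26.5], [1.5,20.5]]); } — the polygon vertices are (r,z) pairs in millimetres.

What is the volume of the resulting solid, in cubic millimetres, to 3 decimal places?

Profile (r,z), 7 vertices: (1,13) (2,0) (10,3) (17.5,19.5) (20,37) (4,26.5) (1.5,20.5)
edge 0: (1,13)→(2,0)  cross = 1·0 − 2·13 = -26.0000; (r_i+r_j)·cross = 3·-26.0000 = -78.0000
edge 1: (2,0)→(10,3)  cross = 2·3 − 10·0 = 6.0000; (r_i+r_j)·cross = 12·6.0000 = 72.0000
edge 2: (10,3)→(17.5,19.5)  cross = 10·19.5 − 17.5·3 = 142.5000; (r_i+r_j)·cross = 27.5·142.5000 = 3918.7500
edge 3: (17.5,19.5)→(20,37)  cross = 17.5·37 − 20·19.5 = 257.5000; (r_i+r_j)·cross = 37.5·257.5000 = 9656.2500
edge 4: (20,37)→(4,26.5)  cross = 20·26.5 − 4·37 = 382.0000; (r_i+r_j)·cross = 24·382.0000 = 9168.0000
edge 5: (4,26.5)→(1.5,20.5)  cross = 4·20.5 − 1.5·26.5 = 42.2500; (r_i+r_j)·cross = 5.5·42.2500 = 232.3750
edge 6: (1.5,20.5)→(1,13)  cross = 1.5·13 − 1·20.5 = -1.0000; (r_i+r_j)·cross = 2.5·-1.0000 = -2.5000
Σcross = 803.2500 → A = |Σcross|/2 = 401.6250 mm²
Σ(r_i+r_j)·cross = 22966.8750 → first moment M = |Σ|/6 = 3827.8125
R_c = M/A = 3827.8125/401.6250 = 9.5308 mm
θ = 152° = 2.652900 rad
V = θ·R_c·A = 2.652900·9.5308·401.6250 = 10154.806 mm³

Volume = 10154.806 mm³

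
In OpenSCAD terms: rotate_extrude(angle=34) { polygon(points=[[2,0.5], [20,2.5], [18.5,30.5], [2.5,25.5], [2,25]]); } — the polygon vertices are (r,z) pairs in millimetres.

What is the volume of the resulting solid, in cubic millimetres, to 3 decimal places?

Profile (r,z), 5 vertices: (2,0.5) (20,2.5) (18.5,30.5) (2.5,25.5) (2,25)
edge 0: (2,0.5)→(20,2.5)  cross = 2·2.5 − 20·0.5 = -5.0000; (r_i+r_j)·cross = 22·-5.0000 = -110.0000
edge 1: (20,2.5)→(18.5,30.5)  cross = 20·30.5 − 18.5·2.5 = 563.7500; (r_i+r_j)·cross = 38.5·563.7500 = 21704.3750
edge 2: (18.5,30.5)→(2.5,25.5)  cross = 18.5·25.5 − 2.5·30.5 = 395.5000; (r_i+r_j)·cross = 21·395.5000 = 8305.5000
edge 3: (2.5,25.5)→(2,25)  cross = 2.5·25 − 2·25.5 = 11.5000; (r_i+r_j)·cross = 4.5·11.5000 = 51.7500
edge 4: (2,25)→(2,0.5)  cross = 2·0.5 − 2·25 = -49.0000; (r_i+r_j)·cross = 4·-49.0000 = -196.0000
Σcross = 916.7500 → A = |Σcross|/2 = 458.3750 mm²
Σ(r_i+r_j)·cross = 29755.6250 → first moment M = |Σ|/6 = 4959.2708
R_c = M/A = 4959.2708/458.3750 = 10.8192 mm
θ = 34° = 0.593412 rad
V = θ·R_c·A = 0.593412·10.8192·458.3750 = 2942.891 mm³

Volume = 2942.891 mm³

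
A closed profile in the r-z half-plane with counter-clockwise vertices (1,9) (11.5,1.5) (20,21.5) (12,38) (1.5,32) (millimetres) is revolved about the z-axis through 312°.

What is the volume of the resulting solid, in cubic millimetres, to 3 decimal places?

Profile (r,z), 5 vertices: (1,9) (11.5,1.5) (20,21.5) (12,38) (1.5,32)
edge 0: (1,9)→(11.5,1.5)  cross = 1·1.5 − 11.5·9 = -102.0000; (r_i+r_j)·cross = 12.5·-102.0000 = -1275.0000
edge 1: (11.5,1.5)→(20,21.5)  cross = 11.5·21.5 − 20·1.5 = 217.2500; (r_i+r_j)·cross = 31.5·217.2500 = 6843.3750
edge 2: (20,21.5)→(12,38)  cross = 20·38 − 12·21.5 = 502.0000; (r_i+r_j)·cross = 32·502.0000 = 16064.0000
edge 3: (12,38)→(1.5,32)  cross = 12·32 − 1.5·38 = 327.0000; (r_i+r_j)·cross = 13.5·327.0000 = 4414.5000
edge 4: (1.5,32)→(1,9)  cross = 1.5·9 − 1·32 = -18.5000; (r_i+r_j)·cross = 2.5·-18.5000 = -46.2500
Σcross = 925.7500 → A = |Σcross|/2 = 462.8750 mm²
Σ(r_i+r_j)·cross = 26000.6250 → first moment M = |Σ|/6 = 4333.4375
R_c = M/A = 4333.4375/462.8750 = 9.3620 mm
θ = 312° = 5.445427 rad
V = θ·R_c·A = 5.445427·9.3620·462.8750 = 23597.419 mm³

Volume = 23597.419 mm³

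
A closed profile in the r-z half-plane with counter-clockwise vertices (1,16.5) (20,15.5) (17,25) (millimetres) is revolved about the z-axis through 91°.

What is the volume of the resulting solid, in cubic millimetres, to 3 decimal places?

Profile (r,z), 3 vertices: (1,16.5) (20,15.5) (17,25)
edge 0: (1,16.5)→(20,15.5)  cross = 1·15.5 − 20·16.5 = -314.5000; (r_i+r_j)·cross = 21·-314.5000 = -6604.5000
edge 1: (20,15.5)→(17,25)  cross = 20·25 − 17·15.5 = 236.5000; (r_i+r_j)·cross = 37·236.5000 = 8750.5000
edge 2: (17,25)→(1,16.5)  cross = 17·16.5 − 1·25 = 255.5000; (r_i+r_j)·cross = 18·255.5000 = 4599.0000
Σcross = 177.5000 → A = |Σcross|/2 = 88.7500 mm²
Σ(r_i+r_j)·cross = 6745.0000 → first moment M = |Σ|/6 = 1124.1667
R_c = M/A = 1124.1667/88.7500 = 12.6667 mm
θ = 91° = 1.588250 rad
V = θ·R_c·A = 1.588250·12.6667·88.7500 = 1785.457 mm³

Volume = 1785.457 mm³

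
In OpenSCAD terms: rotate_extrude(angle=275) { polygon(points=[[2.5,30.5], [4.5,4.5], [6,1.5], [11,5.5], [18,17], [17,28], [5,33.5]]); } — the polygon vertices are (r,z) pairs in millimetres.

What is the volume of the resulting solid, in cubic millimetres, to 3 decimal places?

Volume = 15380.896 mm³

Profile (r,z), 7 vertices: (2.5,30.5) (4.5,4.5) (6,1.5) (11,5.5) (18,17) (17,28) (5,33.5)
edge 0: (2.5,30.5)→(4.5,4.5)  cross = 2.5·4.5 − 4.5·30.5 = -126.0000; (r_i+r_j)·cross = 7·-126.0000 = -882.0000
edge 1: (4.5,4.5)→(6,1.5)  cross = 4.5·1.5 − 6·4.5 = -20.2500; (r_i+r_j)·cross = 10.5·-20.2500 = -212.6250
edge 2: (6,1.5)→(11,5.5)  cross = 6·5.5 − 11·1.5 = 16.5000; (r_i+r_j)·cross = 17·16.5000 = 280.5000
edge 3: (11,5.5)→(18,17)  cross = 11·17 − 18·5.5 = 88.0000; (r_i+r_j)·cross = 29·88.0000 = 2552.0000
edge 4: (18,17)→(17,28)  cross = 18·28 − 17·17 = 215.0000; (r_i+r_j)·cross = 35·215.0000 = 7525.0000
edge 5: (17,28)→(5,33.5)  cross = 17·33.5 − 5·28 = 429.5000; (r_i+r_j)·cross = 22·429.5000 = 9449.0000
edge 6: (5,33.5)→(2.5,30.5)  cross = 5·30.5 − 2.5·33.5 = 68.7500; (r_i+r_j)·cross = 7.5·68.7500 = 515.6250
Σcross = 671.5000 → A = |Σcross|/2 = 335.7500 mm²
Σ(r_i+r_j)·cross = 19227.5000 → first moment M = |Σ|/6 = 3204.5833
R_c = M/A = 3204.5833/335.7500 = 9.5446 mm
θ = 275° = 4.799655 rad
V = θ·R_c·A = 4.799655·9.5446·335.7500 = 15380.896 mm³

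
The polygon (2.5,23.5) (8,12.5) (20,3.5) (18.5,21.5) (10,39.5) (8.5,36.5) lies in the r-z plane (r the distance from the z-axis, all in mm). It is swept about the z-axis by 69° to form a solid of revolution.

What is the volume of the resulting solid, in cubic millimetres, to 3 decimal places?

Profile (r,z), 6 vertices: (2.5,23.5) (8,12.5) (20,3.5) (18.5,21.5) (10,39.5) (8.5,36.5)
edge 0: (2.5,23.5)→(8,12.5)  cross = 2.5·12.5 − 8·23.5 = -156.7500; (r_i+r_j)·cross = 10.5·-156.7500 = -1645.8750
edge 1: (8,12.5)→(20,3.5)  cross = 8·3.5 − 20·12.5 = -222.0000; (r_i+r_j)·cross = 28·-222.0000 = -6216.0000
edge 2: (20,3.5)→(18.5,21.5)  cross = 20·21.5 − 18.5·3.5 = 365.2500; (r_i+r_j)·cross = 38.5·365.2500 = 14062.1250
edge 3: (18.5,21.5)→(10,39.5)  cross = 18.5·39.5 − 10·21.5 = 515.7500; (r_i+r_j)·cross = 28.5·515.7500 = 14698.8750
edge 4: (10,39.5)→(8.5,36.5)  cross = 10·36.5 − 8.5·39.5 = 29.2500; (r_i+r_j)·cross = 18.5·29.2500 = 541.1250
edge 5: (8.5,36.5)→(2.5,23.5)  cross = 8.5·23.5 − 2.5·36.5 = 108.5000; (r_i+r_j)·cross = 11·108.5000 = 1193.5000
Σcross = 640.0000 → A = |Σcross|/2 = 320.0000 mm²
Σ(r_i+r_j)·cross = 22633.7500 → first moment M = |Σ|/6 = 3772.2917
R_c = M/A = 3772.2917/320.0000 = 11.7884 mm
θ = 69° = 1.204277 rad
V = θ·R_c·A = 1.204277·11.7884·320.0000 = 4542.885 mm³

Volume = 4542.885 mm³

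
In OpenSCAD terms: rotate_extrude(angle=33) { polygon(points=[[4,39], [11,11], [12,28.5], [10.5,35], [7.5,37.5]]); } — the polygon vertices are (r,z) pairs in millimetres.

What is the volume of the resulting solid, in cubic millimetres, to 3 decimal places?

Profile (r,z), 5 vertices: (4,39) (11,11) (12,28.5) (10.5,35) (7.5,37.5)
edge 0: (4,39)→(11,11)  cross = 4·11 − 11·39 = -385.0000; (r_i+r_j)·cross = 15·-385.0000 = -5775.0000
edge 1: (11,11)→(12,28.5)  cross = 11·28.5 − 12·11 = 181.5000; (r_i+r_j)·cross = 23·181.5000 = 4174.5000
edge 2: (12,28.5)→(10.5,35)  cross = 12·35 − 10.5·28.5 = 120.7500; (r_i+r_j)·cross = 22.5·120.7500 = 2716.8750
edge 3: (10.5,35)→(7.5,37.5)  cross = 10.5·37.5 − 7.5·35 = 131.2500; (r_i+r_j)·cross = 18·131.2500 = 2362.5000
edge 4: (7.5,37.5)→(4,39)  cross = 7.5·39 − 4·37.5 = 142.5000; (r_i+r_j)·cross = 11.5·142.5000 = 1638.7500
Σcross = 191.0000 → A = |Σcross|/2 = 95.5000 mm²
Σ(r_i+r_j)·cross = 5117.6250 → first moment M = |Σ|/6 = 852.9375
R_c = M/A = 852.9375/95.5000 = 8.9313 mm
θ = 33° = 0.575959 rad
V = θ·R_c·A = 0.575959·8.9313·95.5000 = 491.257 mm³

Volume = 491.257 mm³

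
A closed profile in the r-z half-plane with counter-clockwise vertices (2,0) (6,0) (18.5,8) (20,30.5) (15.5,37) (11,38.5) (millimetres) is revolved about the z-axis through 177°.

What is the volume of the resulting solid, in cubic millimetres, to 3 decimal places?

Volume = 15577.134 mm³

Profile (r,z), 6 vertices: (2,0) (6,0) (18.5,8) (20,30.5) (15.5,37) (11,38.5)
edge 0: (2,0)→(6,0)  cross = 2·0 − 6·0 = 0.0000; (r_i+r_j)·cross = 8·0.0000 = 0.0000
edge 1: (6,0)→(18.5,8)  cross = 6·8 − 18.5·0 = 48.0000; (r_i+r_j)·cross = 24.5·48.0000 = 1176.0000
edge 2: (18.5,8)→(20,30.5)  cross = 18.5·30.5 − 20·8 = 404.2500; (r_i+r_j)·cross = 38.5·404.2500 = 15563.6250
edge 3: (20,30.5)→(15.5,37)  cross = 20·37 − 15.5·30.5 = 267.2500; (r_i+r_j)·cross = 35.5·267.2500 = 9487.3750
edge 4: (15.5,37)→(11,38.5)  cross = 15.5·38.5 − 11·37 = 189.7500; (r_i+r_j)·cross = 26.5·189.7500 = 5028.3750
edge 5: (11,38.5)→(2,0)  cross = 11·0 − 2·38.5 = -77.0000; (r_i+r_j)·cross = 13·-77.0000 = -1001.0000
Σcross = 832.2500 → A = |Σcross|/2 = 416.1250 mm²
Σ(r_i+r_j)·cross = 30254.3750 → first moment M = |Σ|/6 = 5042.3958
R_c = M/A = 5042.3958/416.1250 = 12.1175 mm
θ = 177° = 3.089233 rad
V = θ·R_c·A = 3.089233·12.1175·416.1250 = 15577.134 mm³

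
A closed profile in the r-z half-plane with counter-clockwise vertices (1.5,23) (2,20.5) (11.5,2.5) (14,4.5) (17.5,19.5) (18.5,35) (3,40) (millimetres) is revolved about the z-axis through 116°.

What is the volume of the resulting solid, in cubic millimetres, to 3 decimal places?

Volume = 8818.235 mm³

Profile (r,z), 7 vertices: (1.5,23) (2,20.5) (11.5,2.5) (14,4.5) (17.5,19.5) (18.5,35) (3,40)
edge 0: (1.5,23)→(2,20.5)  cross = 1.5·20.5 − 2·23 = -15.2500; (r_i+r_j)·cross = 3.5·-15.2500 = -53.3750
edge 1: (2,20.5)→(11.5,2.5)  cross = 2·2.5 − 11.5·20.5 = -230.7500; (r_i+r_j)·cross = 13.5·-230.7500 = -3115.1250
edge 2: (11.5,2.5)→(14,4.5)  cross = 11.5·4.5 − 14·2.5 = 16.7500; (r_i+r_j)·cross = 25.5·16.7500 = 427.1250
edge 3: (14,4.5)→(17.5,19.5)  cross = 14·19.5 − 17.5·4.5 = 194.2500; (r_i+r_j)·cross = 31.5·194.2500 = 6118.8750
edge 4: (17.5,19.5)→(18.5,35)  cross = 17.5·35 − 18.5·19.5 = 251.7500; (r_i+r_j)·cross = 36·251.7500 = 9063.0000
edge 5: (18.5,35)→(3,40)  cross = 18.5·40 − 3·35 = 635.0000; (r_i+r_j)·cross = 21.5·635.0000 = 13652.5000
edge 6: (3,40)→(1.5,23)  cross = 3·23 − 1.5·40 = 9.0000; (r_i+r_j)·cross = 4.5·9.0000 = 40.5000
Σcross = 860.7500 → A = |Σcross|/2 = 430.3750 mm²
Σ(r_i+r_j)·cross = 26133.5000 → first moment M = |Σ|/6 = 4355.5833
R_c = M/A = 4355.5833/430.3750 = 10.1204 mm
θ = 116° = 2.024582 rad
V = θ·R_c·A = 2.024582·10.1204·430.3750 = 8818.235 mm³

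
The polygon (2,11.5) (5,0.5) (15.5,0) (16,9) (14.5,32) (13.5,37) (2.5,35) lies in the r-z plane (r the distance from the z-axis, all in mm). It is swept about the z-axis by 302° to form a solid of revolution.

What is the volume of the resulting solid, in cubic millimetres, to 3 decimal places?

Volume = 21343.608 mm³

Profile (r,z), 7 vertices: (2,11.5) (5,0.5) (15.5,0) (16,9) (14.5,32) (13.5,37) (2.5,35)
edge 0: (2,11.5)→(5,0.5)  cross = 2·0.5 − 5·11.5 = -56.5000; (r_i+r_j)·cross = 7·-56.5000 = -395.5000
edge 1: (5,0.5)→(15.5,0)  cross = 5·0 − 15.5·0.5 = -7.7500; (r_i+r_j)·cross = 20.5·-7.7500 = -158.8750
edge 2: (15.5,0)→(16,9)  cross = 15.5·9 − 16·0 = 139.5000; (r_i+r_j)·cross = 31.5·139.5000 = 4394.2500
edge 3: (16,9)→(14.5,32)  cross = 16·32 − 14.5·9 = 381.5000; (r_i+r_j)·cross = 30.5·381.5000 = 11635.7500
edge 4: (14.5,32)→(13.5,37)  cross = 14.5·37 − 13.5·32 = 104.5000; (r_i+r_j)·cross = 28·104.5000 = 2926.0000
edge 5: (13.5,37)→(2.5,35)  cross = 13.5·35 − 2.5·37 = 380.0000; (r_i+r_j)·cross = 16·380.0000 = 6080.0000
edge 6: (2.5,35)→(2,11.5)  cross = 2.5·11.5 − 2·35 = -41.2500; (r_i+r_j)·cross = 4.5·-41.2500 = -185.6250
Σcross = 900.0000 → A = |Σcross|/2 = 450.0000 mm²
Σ(r_i+r_j)·cross = 24296.0000 → first moment M = |Σ|/6 = 4049.3333
R_c = M/A = 4049.3333/450.0000 = 8.9985 mm
θ = 302° = 5.270894 rad
V = θ·R_c·A = 5.270894·8.9985·450.0000 = 21343.608 mm³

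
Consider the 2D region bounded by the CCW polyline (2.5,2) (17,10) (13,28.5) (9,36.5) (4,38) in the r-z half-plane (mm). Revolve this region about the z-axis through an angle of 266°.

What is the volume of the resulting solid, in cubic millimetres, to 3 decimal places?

Volume = 13338.120 mm³

Profile (r,z), 5 vertices: (2.5,2) (17,10) (13,28.5) (9,36.5) (4,38)
edge 0: (2.5,2)→(17,10)  cross = 2.5·10 − 17·2 = -9.0000; (r_i+r_j)·cross = 19.5·-9.0000 = -175.5000
edge 1: (17,10)→(13,28.5)  cross = 17·28.5 − 13·10 = 354.5000; (r_i+r_j)·cross = 30·354.5000 = 10635.0000
edge 2: (13,28.5)→(9,36.5)  cross = 13·36.5 − 9·28.5 = 218.0000; (r_i+r_j)·cross = 22·218.0000 = 4796.0000
edge 3: (9,36.5)→(4,38)  cross = 9·38 − 4·36.5 = 196.0000; (r_i+r_j)·cross = 13·196.0000 = 2548.0000
edge 4: (4,38)→(2.5,2)  cross = 4·2 − 2.5·38 = -87.0000; (r_i+r_j)·cross = 6.5·-87.0000 = -565.5000
Σcross = 672.5000 → A = |Σcross|/2 = 336.2500 mm²
Σ(r_i+r_j)·cross = 17238.0000 → first moment M = |Σ|/6 = 2873.0000
R_c = M/A = 2873.0000/336.2500 = 8.5442 mm
θ = 266° = 4.642576 rad
V = θ·R_c·A = 4.642576·8.5442·336.2500 = 13338.120 mm³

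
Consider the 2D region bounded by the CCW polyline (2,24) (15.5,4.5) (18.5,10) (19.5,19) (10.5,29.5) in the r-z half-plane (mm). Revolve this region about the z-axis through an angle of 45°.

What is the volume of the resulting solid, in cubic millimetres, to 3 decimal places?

Volume = 2057.612 mm³

Profile (r,z), 5 vertices: (2,24) (15.5,4.5) (18.5,10) (19.5,19) (10.5,29.5)
edge 0: (2,24)→(15.5,4.5)  cross = 2·4.5 − 15.5·24 = -363.0000; (r_i+r_j)·cross = 17.5·-363.0000 = -6352.5000
edge 1: (15.5,4.5)→(18.5,10)  cross = 15.5·10 − 18.5·4.5 = 71.7500; (r_i+r_j)·cross = 34·71.7500 = 2439.5000
edge 2: (18.5,10)→(19.5,19)  cross = 18.5·19 − 19.5·10 = 156.5000; (r_i+r_j)·cross = 38·156.5000 = 5947.0000
edge 3: (19.5,19)→(10.5,29.5)  cross = 19.5·29.5 − 10.5·19 = 375.7500; (r_i+r_j)·cross = 30·375.7500 = 11272.5000
edge 4: (10.5,29.5)→(2,24)  cross = 10.5·24 − 2·29.5 = 193.0000; (r_i+r_j)·cross = 12.5·193.0000 = 2412.5000
Σcross = 434.0000 → A = |Σcross|/2 = 217.0000 mm²
Σ(r_i+r_j)·cross = 15719.0000 → first moment M = |Σ|/6 = 2619.8333
R_c = M/A = 2619.8333/217.0000 = 12.0730 mm
θ = 45° = 0.785398 rad
V = θ·R_c·A = 0.785398·12.0730·217.0000 = 2057.612 mm³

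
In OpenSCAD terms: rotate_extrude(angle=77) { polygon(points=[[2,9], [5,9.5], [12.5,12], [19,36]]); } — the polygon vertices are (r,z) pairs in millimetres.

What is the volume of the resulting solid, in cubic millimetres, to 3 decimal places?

Volume = 1760.934 mm³

Profile (r,z), 4 vertices: (2,9) (5,9.5) (12.5,12) (19,36)
edge 0: (2,9)→(5,9.5)  cross = 2·9.5 − 5·9 = -26.0000; (r_i+r_j)·cross = 7·-26.0000 = -182.0000
edge 1: (5,9.5)→(12.5,12)  cross = 5·12 − 12.5·9.5 = -58.7500; (r_i+r_j)·cross = 17.5·-58.7500 = -1028.1250
edge 2: (12.5,12)→(19,36)  cross = 12.5·36 − 19·12 = 222.0000; (r_i+r_j)·cross = 31.5·222.0000 = 6993.0000
edge 3: (19,36)→(2,9)  cross = 19·9 − 2·36 = 99.0000; (r_i+r_j)·cross = 21·99.0000 = 2079.0000
Σcross = 236.2500 → A = |Σcross|/2 = 118.1250 mm²
Σ(r_i+r_j)·cross = 7861.8750 → first moment M = |Σ|/6 = 1310.3125
R_c = M/A = 1310.3125/118.1250 = 11.0926 mm
θ = 77° = 1.343904 rad
V = θ·R_c·A = 1.343904·11.0926·118.1250 = 1760.934 mm³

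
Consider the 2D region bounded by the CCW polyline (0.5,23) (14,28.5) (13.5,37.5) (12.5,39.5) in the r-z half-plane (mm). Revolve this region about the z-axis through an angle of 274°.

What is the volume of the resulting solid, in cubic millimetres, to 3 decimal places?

Volume = 3628.297 mm³

Profile (r,z), 4 vertices: (0.5,23) (14,28.5) (13.5,37.5) (12.5,39.5)
edge 0: (0.5,23)→(14,28.5)  cross = 0.5·28.5 − 14·23 = -307.7500; (r_i+r_j)·cross = 14.5·-307.7500 = -4462.3750
edge 1: (14,28.5)→(13.5,37.5)  cross = 14·37.5 − 13.5·28.5 = 140.2500; (r_i+r_j)·cross = 27.5·140.2500 = 3856.8750
edge 2: (13.5,37.5)→(12.5,39.5)  cross = 13.5·39.5 − 12.5·37.5 = 64.5000; (r_i+r_j)·cross = 26·64.5000 = 1677.0000
edge 3: (12.5,39.5)→(0.5,23)  cross = 12.5·23 − 0.5·39.5 = 267.7500; (r_i+r_j)·cross = 13·267.7500 = 3480.7500
Σcross = 164.7500 → A = |Σcross|/2 = 82.3750 mm²
Σ(r_i+r_j)·cross = 4552.2500 → first moment M = |Σ|/6 = 758.7083
R_c = M/A = 758.7083/82.3750 = 9.2104 mm
θ = 274° = 4.782202 rad
V = θ·R_c·A = 4.782202·9.2104·82.3750 = 3628.297 mm³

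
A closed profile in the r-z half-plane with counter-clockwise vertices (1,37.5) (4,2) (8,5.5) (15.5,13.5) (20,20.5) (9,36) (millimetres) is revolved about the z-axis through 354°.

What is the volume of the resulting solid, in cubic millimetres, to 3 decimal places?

Profile (r,z), 6 vertices: (1,37.5) (4,2) (8,5.5) (15.5,13.5) (20,20.5) (9,36)
edge 0: (1,37.5)→(4,2)  cross = 1·2 − 4·37.5 = -148.0000; (r_i+r_j)·cross = 5·-148.0000 = -740.0000
edge 1: (4,2)→(8,5.5)  cross = 4·5.5 − 8·2 = 6.0000; (r_i+r_j)·cross = 12·6.0000 = 72.0000
edge 2: (8,5.5)→(15.5,13.5)  cross = 8·13.5 − 15.5·5.5 = 22.7500; (r_i+r_j)·cross = 23.5·22.7500 = 534.6250
edge 3: (15.5,13.5)→(20,20.5)  cross = 15.5·20.5 − 20·13.5 = 47.7500; (r_i+r_j)·cross = 35.5·47.7500 = 1695.1250
edge 4: (20,20.5)→(9,36)  cross = 20·36 − 9·20.5 = 535.5000; (r_i+r_j)·cross = 29·535.5000 = 15529.5000
edge 5: (9,36)→(1,37.5)  cross = 9·37.5 − 1·36 = 301.5000; (r_i+r_j)·cross = 10·301.5000 = 3015.0000
Σcross = 765.5000 → A = |Σcross|/2 = 382.7500 mm²
Σ(r_i+r_j)·cross = 20106.2500 → first moment M = |Σ|/6 = 3351.0417
R_c = M/A = 3351.0417/382.7500 = 8.7552 mm
θ = 354° = 6.178466 rad
V = θ·R_c·A = 6.178466·8.7552·382.7500 = 20704.296 mm³

Volume = 20704.296 mm³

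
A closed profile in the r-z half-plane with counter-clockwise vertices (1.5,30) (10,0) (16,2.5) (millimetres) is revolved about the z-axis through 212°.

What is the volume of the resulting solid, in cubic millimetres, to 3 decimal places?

Profile (r,z), 3 vertices: (1.5,30) (10,0) (16,2.5)
edge 0: (1.5,30)→(10,0)  cross = 1.5·0 − 10·30 = -300.0000; (r_i+r_j)·cross = 11.5·-300.0000 = -3450.0000
edge 1: (10,0)→(16,2.5)  cross = 10·2.5 − 16·0 = 25.0000; (r_i+r_j)·cross = 26·25.0000 = 650.0000
edge 2: (16,2.5)→(1.5,30)  cross = 16·30 − 1.5·2.5 = 476.2500; (r_i+r_j)·cross = 17.5·476.2500 = 8334.3750
Σcross = 201.2500 → A = |Σcross|/2 = 100.6250 mm²
Σ(r_i+r_j)·cross = 5534.3750 → first moment M = |Σ|/6 = 922.3958
R_c = M/A = 922.3958/100.6250 = 9.1667 mm
θ = 212° = 3.700098 rad
V = θ·R_c·A = 3.700098·9.1667·100.6250 = 3412.955 mm³

Volume = 3412.955 mm³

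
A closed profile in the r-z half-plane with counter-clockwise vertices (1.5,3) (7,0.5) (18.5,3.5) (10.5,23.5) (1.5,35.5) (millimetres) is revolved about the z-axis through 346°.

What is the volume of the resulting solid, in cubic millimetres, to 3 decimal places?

Volume = 15763.887 mm³

Profile (r,z), 5 vertices: (1.5,3) (7,0.5) (18.5,3.5) (10.5,23.5) (1.5,35.5)
edge 0: (1.5,3)→(7,0.5)  cross = 1.5·0.5 − 7·3 = -20.2500; (r_i+r_j)·cross = 8.5·-20.2500 = -172.1250
edge 1: (7,0.5)→(18.5,3.5)  cross = 7·3.5 − 18.5·0.5 = 15.2500; (r_i+r_j)·cross = 25.5·15.2500 = 388.8750
edge 2: (18.5,3.5)→(10.5,23.5)  cross = 18.5·23.5 − 10.5·3.5 = 398.0000; (r_i+r_j)·cross = 29·398.0000 = 11542.0000
edge 3: (10.5,23.5)→(1.5,35.5)  cross = 10.5·35.5 − 1.5·23.5 = 337.5000; (r_i+r_j)·cross = 12·337.5000 = 4050.0000
edge 4: (1.5,35.5)→(1.5,3)  cross = 1.5·3 − 1.5·35.5 = -48.7500; (r_i+r_j)·cross = 3·-48.7500 = -146.2500
Σcross = 681.7500 → A = |Σcross|/2 = 340.8750 mm²
Σ(r_i+r_j)·cross = 15662.5000 → first moment M = |Σ|/6 = 2610.4167
R_c = M/A = 2610.4167/340.8750 = 7.6580 mm
θ = 346° = 6.038839 rad
V = θ·R_c·A = 6.038839·7.6580·340.8750 = 15763.887 mm³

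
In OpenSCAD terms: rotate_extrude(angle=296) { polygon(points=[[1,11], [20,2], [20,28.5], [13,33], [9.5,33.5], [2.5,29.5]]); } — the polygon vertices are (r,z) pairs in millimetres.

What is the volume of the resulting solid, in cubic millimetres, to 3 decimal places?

Volume = 26925.671 mm³

Profile (r,z), 6 vertices: (1,11) (20,2) (20,28.5) (13,33) (9.5,33.5) (2.5,29.5)
edge 0: (1,11)→(20,2)  cross = 1·2 − 20·11 = -218.0000; (r_i+r_j)·cross = 21·-218.0000 = -4578.0000
edge 1: (20,2)→(20,28.5)  cross = 20·28.5 − 20·2 = 530.0000; (r_i+r_j)·cross = 40·530.0000 = 21200.0000
edge 2: (20,28.5)→(13,33)  cross = 20·33 − 13·28.5 = 289.5000; (r_i+r_j)·cross = 33·289.5000 = 9553.5000
edge 3: (13,33)→(9.5,33.5)  cross = 13·33.5 − 9.5·33 = 122.0000; (r_i+r_j)·cross = 22.5·122.0000 = 2745.0000
edge 4: (9.5,33.5)→(2.5,29.5)  cross = 9.5·29.5 − 2.5·33.5 = 196.5000; (r_i+r_j)·cross = 12·196.5000 = 2358.0000
edge 5: (2.5,29.5)→(1,11)  cross = 2.5·11 − 1·29.5 = -2.0000; (r_i+r_j)·cross = 3.5·-2.0000 = -7.0000
Σcross = 918.0000 → A = |Σcross|/2 = 459.0000 mm²
Σ(r_i+r_j)·cross = 31271.5000 → first moment M = |Σ|/6 = 5211.9167
R_c = M/A = 5211.9167/459.0000 = 11.3549 mm
θ = 296° = 5.166175 rad
V = θ·R_c·A = 5.166175·11.3549·459.0000 = 26925.671 mm³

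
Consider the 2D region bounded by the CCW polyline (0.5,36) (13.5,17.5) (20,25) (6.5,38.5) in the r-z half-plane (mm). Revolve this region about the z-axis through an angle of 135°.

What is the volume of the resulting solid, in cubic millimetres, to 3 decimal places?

Volume = 4124.028 mm³

Profile (r,z), 4 vertices: (0.5,36) (13.5,17.5) (20,25) (6.5,38.5)
edge 0: (0.5,36)→(13.5,17.5)  cross = 0.5·17.5 − 13.5·36 = -477.2500; (r_i+r_j)·cross = 14·-477.2500 = -6681.5000
edge 1: (13.5,17.5)→(20,25)  cross = 13.5·25 − 20·17.5 = -12.5000; (r_i+r_j)·cross = 33.5·-12.5000 = -418.7500
edge 2: (20,25)→(6.5,38.5)  cross = 20·38.5 − 6.5·25 = 607.5000; (r_i+r_j)·cross = 26.5·607.5000 = 16098.7500
edge 3: (6.5,38.5)→(0.5,36)  cross = 6.5·36 − 0.5·38.5 = 214.7500; (r_i+r_j)·cross = 7·214.7500 = 1503.2500
Σcross = 332.5000 → A = |Σcross|/2 = 166.2500 mm²
Σ(r_i+r_j)·cross = 10501.7500 → first moment M = |Σ|/6 = 1750.2917
R_c = M/A = 1750.2917/166.2500 = 10.5281 mm
θ = 135° = 2.356194 rad
V = θ·R_c·A = 2.356194·10.5281·166.2500 = 4124.028 mm³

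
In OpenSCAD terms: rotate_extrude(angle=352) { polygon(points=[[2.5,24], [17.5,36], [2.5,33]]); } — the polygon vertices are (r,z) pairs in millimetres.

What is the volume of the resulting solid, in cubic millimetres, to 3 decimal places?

Volume = 3110.177 mm³

Profile (r,z), 3 vertices: (2.5,24) (17.5,36) (2.5,33)
edge 0: (2.5,24)→(17.5,36)  cross = 2.5·36 − 17.5·24 = -330.0000; (r_i+r_j)·cross = 20·-330.0000 = -6600.0000
edge 1: (17.5,36)→(2.5,33)  cross = 17.5·33 − 2.5·36 = 487.5000; (r_i+r_j)·cross = 20·487.5000 = 9750.0000
edge 2: (2.5,33)→(2.5,24)  cross = 2.5·24 − 2.5·33 = -22.5000; (r_i+r_j)·cross = 5·-22.5000 = -112.5000
Σcross = 135.0000 → A = |Σcross|/2 = 67.5000 mm²
Σ(r_i+r_j)·cross = 3037.5000 → first moment M = |Σ|/6 = 506.2500
R_c = M/A = 506.2500/67.5000 = 7.5000 mm
θ = 352° = 6.143559 rad
V = θ·R_c·A = 6.143559·7.5000·67.5000 = 3110.177 mm³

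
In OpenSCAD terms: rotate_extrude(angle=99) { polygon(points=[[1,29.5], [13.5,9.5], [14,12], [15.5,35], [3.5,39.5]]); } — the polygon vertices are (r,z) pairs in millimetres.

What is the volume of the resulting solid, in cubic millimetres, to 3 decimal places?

Volume = 3951.292 mm³

Profile (r,z), 5 vertices: (1,29.5) (13.5,9.5) (14,12) (15.5,35) (3.5,39.5)
edge 0: (1,29.5)→(13.5,9.5)  cross = 1·9.5 − 13.5·29.5 = -388.7500; (r_i+r_j)·cross = 14.5·-388.7500 = -5636.8750
edge 1: (13.5,9.5)→(14,12)  cross = 13.5·12 − 14·9.5 = 29.0000; (r_i+r_j)·cross = 27.5·29.0000 = 797.5000
edge 2: (14,12)→(15.5,35)  cross = 14·35 − 15.5·12 = 304.0000; (r_i+r_j)·cross = 29.5·304.0000 = 8968.0000
edge 3: (15.5,35)→(3.5,39.5)  cross = 15.5·39.5 − 3.5·35 = 489.7500; (r_i+r_j)·cross = 19·489.7500 = 9305.2500
edge 4: (3.5,39.5)→(1,29.5)  cross = 3.5·29.5 − 1·39.5 = 63.7500; (r_i+r_j)·cross = 4.5·63.7500 = 286.8750
Σcross = 497.7500 → A = |Σcross|/2 = 248.8750 mm²
Σ(r_i+r_j)·cross = 13720.7500 → first moment M = |Σ|/6 = 2286.7917
R_c = M/A = 2286.7917/248.8750 = 9.1885 mm
θ = 99° = 1.727876 rad
V = θ·R_c·A = 1.727876·9.1885·248.8750 = 3951.292 mm³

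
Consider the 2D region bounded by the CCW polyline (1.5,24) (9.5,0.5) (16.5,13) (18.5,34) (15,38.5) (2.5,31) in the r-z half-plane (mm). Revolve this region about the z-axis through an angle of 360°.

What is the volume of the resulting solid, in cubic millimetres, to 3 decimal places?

Volume = 26176.535 mm³

Profile (r,z), 6 vertices: (1.5,24) (9.5,0.5) (16.5,13) (18.5,34) (15,38.5) (2.5,31)
edge 0: (1.5,24)→(9.5,0.5)  cross = 1.5·0.5 − 9.5·24 = -227.2500; (r_i+r_j)·cross = 11·-227.2500 = -2499.7500
edge 1: (9.5,0.5)→(16.5,13)  cross = 9.5·13 − 16.5·0.5 = 115.2500; (r_i+r_j)·cross = 26·115.2500 = 2996.5000
edge 2: (16.5,13)→(18.5,34)  cross = 16.5·34 − 18.5·13 = 320.5000; (r_i+r_j)·cross = 35·320.5000 = 11217.5000
edge 3: (18.5,34)→(15,38.5)  cross = 18.5·38.5 − 15·34 = 202.2500; (r_i+r_j)·cross = 33.5·202.2500 = 6775.3750
edge 4: (15,38.5)→(2.5,31)  cross = 15·31 − 2.5·38.5 = 368.7500; (r_i+r_j)·cross = 17.5·368.7500 = 6453.1250
edge 5: (2.5,31)→(1.5,24)  cross = 2.5·24 − 1.5·31 = 13.5000; (r_i+r_j)·cross = 4·13.5000 = 54.0000
Σcross = 793.0000 → A = |Σcross|/2 = 396.5000 mm²
Σ(r_i+r_j)·cross = 24996.7500 → first moment M = |Σ|/6 = 4166.1250
R_c = M/A = 4166.1250/396.5000 = 10.5073 mm
θ = 360° = 6.283185 rad
V = θ·R_c·A = 6.283185·10.5073·396.5000 = 26176.535 mm³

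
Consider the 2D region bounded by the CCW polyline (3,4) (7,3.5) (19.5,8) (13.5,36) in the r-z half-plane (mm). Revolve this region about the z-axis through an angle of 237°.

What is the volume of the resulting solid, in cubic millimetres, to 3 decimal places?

Profile (r,z), 4 vertices: (3,4) (7,3.5) (19.5,8) (13.5,36)
edge 0: (3,4)→(7,3.5)  cross = 3·3.5 − 7·4 = -17.5000; (r_i+r_j)·cross = 10·-17.5000 = -175.0000
edge 1: (7,3.5)→(19.5,8)  cross = 7·8 − 19.5·3.5 = -12.2500; (r_i+r_j)·cross = 26.5·-12.2500 = -324.6250
edge 2: (19.5,8)→(13.5,36)  cross = 19.5·36 − 13.5·8 = 594.0000; (r_i+r_j)·cross = 33·594.0000 = 19602.0000
edge 3: (13.5,36)→(3,4)  cross = 13.5·4 − 3·36 = -54.0000; (r_i+r_j)·cross = 16.5·-54.0000 = -891.0000
Σcross = 510.2500 → A = |Σcross|/2 = 255.1250 mm²
Σ(r_i+r_j)·cross = 18211.3750 → first moment M = |Σ|/6 = 3035.2292
R_c = M/A = 3035.2292/255.1250 = 11.8970 mm
θ = 237° = 4.136430 rad
V = θ·R_c·A = 4.136430·11.8970·255.1250 = 12555.014 mm³

Volume = 12555.014 mm³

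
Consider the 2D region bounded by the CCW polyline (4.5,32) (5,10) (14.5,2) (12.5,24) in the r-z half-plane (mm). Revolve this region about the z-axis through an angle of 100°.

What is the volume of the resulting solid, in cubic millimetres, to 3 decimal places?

Profile (r,z), 4 vertices: (4.5,32) (5,10) (14.5,2) (12.5,24)
edge 0: (4.5,32)→(5,10)  cross = 4.5·10 − 5·32 = -115.0000; (r_i+r_j)·cross = 9.5·-115.0000 = -1092.5000
edge 1: (5,10)→(14.5,2)  cross = 5·2 − 14.5·10 = -135.0000; (r_i+r_j)·cross = 19.5·-135.0000 = -2632.5000
edge 2: (14.5,2)→(12.5,24)  cross = 14.5·24 − 12.5·2 = 323.0000; (r_i+r_j)·cross = 27·323.0000 = 8721.0000
edge 3: (12.5,24)→(4.5,32)  cross = 12.5·32 − 4.5·24 = 292.0000; (r_i+r_j)·cross = 17·292.0000 = 4964.0000
Σcross = 365.0000 → A = |Σcross|/2 = 182.5000 mm²
Σ(r_i+r_j)·cross = 9960.0000 → first moment M = |Σ|/6 = 1660.0000
R_c = M/A = 1660.0000/182.5000 = 9.0959 mm
θ = 100° = 1.745329 rad
V = θ·R_c·A = 1.745329·9.0959·182.5000 = 2897.247 mm³

Volume = 2897.247 mm³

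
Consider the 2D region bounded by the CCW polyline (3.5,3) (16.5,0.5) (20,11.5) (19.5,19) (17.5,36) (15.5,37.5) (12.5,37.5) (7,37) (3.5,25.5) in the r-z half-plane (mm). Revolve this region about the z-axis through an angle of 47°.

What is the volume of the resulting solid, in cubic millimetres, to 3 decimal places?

Volume = 4878.762 mm³

Profile (r,z), 9 vertices: (3.5,3) (16.5,0.5) (20,11.5) (19.5,19) (17.5,36) (15.5,37.5) (12.5,37.5) (7,37) (3.5,25.5)
edge 0: (3.5,3)→(16.5,0.5)  cross = 3.5·0.5 − 16.5·3 = -47.7500; (r_i+r_j)·cross = 20·-47.7500 = -955.0000
edge 1: (16.5,0.5)→(20,11.5)  cross = 16.5·11.5 − 20·0.5 = 179.7500; (r_i+r_j)·cross = 36.5·179.7500 = 6560.8750
edge 2: (20,11.5)→(19.5,19)  cross = 20·19 − 19.5·11.5 = 155.7500; (r_i+r_j)·cross = 39.5·155.7500 = 6152.1250
edge 3: (19.5,19)→(17.5,36)  cross = 19.5·36 − 17.5·19 = 369.5000; (r_i+r_j)·cross = 37·369.5000 = 13671.5000
edge 4: (17.5,36)→(15.5,37.5)  cross = 17.5·37.5 − 15.5·36 = 98.2500; (r_i+r_j)·cross = 33·98.2500 = 3242.2500
edge 5: (15.5,37.5)→(12.5,37.5)  cross = 15.5·37.5 − 12.5·37.5 = 112.5000; (r_i+r_j)·cross = 28·112.5000 = 3150.0000
edge 6: (12.5,37.5)→(7,37)  cross = 12.5·37 − 7·37.5 = 200.0000; (r_i+r_j)·cross = 19.5·200.0000 = 3900.0000
edge 7: (7,37)→(3.5,25.5)  cross = 7·25.5 − 3.5·37 = 49.0000; (r_i+r_j)·cross = 10.5·49.0000 = 514.5000
edge 8: (3.5,25.5)→(3.5,3)  cross = 3.5·3 − 3.5·25.5 = -78.7500; (r_i+r_j)·cross = 7·-78.7500 = -551.2500
Σcross = 1038.2500 → A = |Σcross|/2 = 519.1250 mm²
Σ(r_i+r_j)·cross = 35685.0000 → first moment M = |Σ|/6 = 5947.5000
R_c = M/A = 5947.5000/519.1250 = 11.4568 mm
θ = 47° = 0.820305 rad
V = θ·R_c·A = 0.820305·11.4568·519.1250 = 4878.762 mm³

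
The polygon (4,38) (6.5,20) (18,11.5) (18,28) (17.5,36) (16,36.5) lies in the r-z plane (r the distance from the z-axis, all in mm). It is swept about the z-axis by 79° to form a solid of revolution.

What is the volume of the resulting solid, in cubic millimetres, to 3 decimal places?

Volume = 4343.482 mm³

Profile (r,z), 6 vertices: (4,38) (6.5,20) (18,11.5) (18,28) (17.5,36) (16,36.5)
edge 0: (4,38)→(6.5,20)  cross = 4·20 − 6.5·38 = -167.0000; (r_i+r_j)·cross = 10.5·-167.0000 = -1753.5000
edge 1: (6.5,20)→(18,11.5)  cross = 6.5·11.5 − 18·20 = -285.2500; (r_i+r_j)·cross = 24.5·-285.2500 = -6988.6250
edge 2: (18,11.5)→(18,28)  cross = 18·28 − 18·11.5 = 297.0000; (r_i+r_j)·cross = 36·297.0000 = 10692.0000
edge 3: (18,28)→(17.5,36)  cross = 18·36 − 17.5·28 = 158.0000; (r_i+r_j)·cross = 35.5·158.0000 = 5609.0000
edge 4: (17.5,36)→(16,36.5)  cross = 17.5·36.5 − 16·36 = 62.7500; (r_i+r_j)·cross = 33.5·62.7500 = 2102.1250
edge 5: (16,36.5)→(4,38)  cross = 16·38 − 4·36.5 = 462.0000; (r_i+r_j)·cross = 20·462.0000 = 9240.0000
Σcross = 527.5000 → A = |Σcross|/2 = 263.7500 mm²
Σ(r_i+r_j)·cross = 18901.0000 → first moment M = |Σ|/6 = 3150.1667
R_c = M/A = 3150.1667/263.7500 = 11.9438 mm
θ = 79° = 1.378810 rad
V = θ·R_c·A = 1.378810·11.9438·263.7500 = 4343.482 mm³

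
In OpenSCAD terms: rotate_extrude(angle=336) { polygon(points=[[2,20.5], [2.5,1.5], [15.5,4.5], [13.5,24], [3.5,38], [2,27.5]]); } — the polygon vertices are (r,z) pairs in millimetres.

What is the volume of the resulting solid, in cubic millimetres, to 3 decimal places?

Volume = 15580.973 mm³

Profile (r,z), 6 vertices: (2,20.5) (2.5,1.5) (15.5,4.5) (13.5,24) (3.5,38) (2,27.5)
edge 0: (2,20.5)→(2.5,1.5)  cross = 2·1.5 − 2.5·20.5 = -48.2500; (r_i+r_j)·cross = 4.5·-48.2500 = -217.1250
edge 1: (2.5,1.5)→(15.5,4.5)  cross = 2.5·4.5 − 15.5·1.5 = -12.0000; (r_i+r_j)·cross = 18·-12.0000 = -216.0000
edge 2: (15.5,4.5)→(13.5,24)  cross = 15.5·24 − 13.5·4.5 = 311.2500; (r_i+r_j)·cross = 29·311.2500 = 9026.2500
edge 3: (13.5,24)→(3.5,38)  cross = 13.5·38 − 3.5·24 = 429.0000; (r_i+r_j)·cross = 17·429.0000 = 7293.0000
edge 4: (3.5,38)→(2,27.5)  cross = 3.5·27.5 − 2·38 = 20.2500; (r_i+r_j)·cross = 5.5·20.2500 = 111.3750
edge 5: (2,27.5)→(2,20.5)  cross = 2·20.5 − 2·27.5 = -14.0000; (r_i+r_j)·cross = 4·-14.0000 = -56.0000
Σcross = 686.2500 → A = |Σcross|/2 = 343.1250 mm²
Σ(r_i+r_j)·cross = 15941.5000 → first moment M = |Σ|/6 = 2656.9167
R_c = M/A = 2656.9167/343.1250 = 7.7433 mm
θ = 336° = 5.864306 rad
V = θ·R_c·A = 5.864306·7.7433·343.1250 = 15580.973 mm³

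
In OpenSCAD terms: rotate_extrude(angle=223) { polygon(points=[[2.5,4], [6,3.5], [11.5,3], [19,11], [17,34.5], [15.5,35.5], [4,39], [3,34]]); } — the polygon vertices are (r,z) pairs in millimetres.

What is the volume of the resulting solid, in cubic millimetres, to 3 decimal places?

Profile (r,z), 8 vertices: (2.5,4) (6,3.5) (11.5,3) (19,11) (17,34.5) (15.5,35.5) (4,39) (3,34)
edge 0: (2.5,4)→(6,3.5)  cross = 2.5·3.5 − 6·4 = -15.2500; (r_i+r_j)·cross = 8.5·-15.2500 = -129.6250
edge 1: (6,3.5)→(11.5,3)  cross = 6·3 − 11.5·3.5 = -22.2500; (r_i+r_j)·cross = 17.5·-22.2500 = -389.3750
edge 2: (11.5,3)→(19,11)  cross = 11.5·11 − 19·3 = 69.5000; (r_i+r_j)·cross = 30.5·69.5000 = 2119.7500
edge 3: (19,11)→(17,34.5)  cross = 19·34.5 − 17·11 = 468.5000; (r_i+r_j)·cross = 36·468.5000 = 16866.0000
edge 4: (17,34.5)→(15.5,35.5)  cross = 17·35.5 − 15.5·34.5 = 68.7500; (r_i+r_j)·cross = 32.5·68.7500 = 2234.3750
edge 5: (15.5,35.5)→(4,39)  cross = 15.5·39 − 4·35.5 = 462.5000; (r_i+r_j)·cross = 19.5·462.5000 = 9018.7500
edge 6: (4,39)→(3,34)  cross = 4·34 − 3·39 = 19.0000; (r_i+r_j)·cross = 7·19.0000 = 133.0000
edge 7: (3,34)→(2.5,4)  cross = 3·4 − 2.5·34 = -73.0000; (r_i+r_j)·cross = 5.5·-73.0000 = -401.5000
Σcross = 977.7500 → A = |Σcross|/2 = 488.8750 mm²
Σ(r_i+r_j)·cross = 29451.3750 → first moment M = |Σ|/6 = 4908.5625
R_c = M/A = 4908.5625/488.8750 = 10.0405 mm
θ = 223° = 3.892084 rad
V = θ·R_c·A = 3.892084·10.0405·488.8750 = 19104.539 mm³

Volume = 19104.539 mm³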